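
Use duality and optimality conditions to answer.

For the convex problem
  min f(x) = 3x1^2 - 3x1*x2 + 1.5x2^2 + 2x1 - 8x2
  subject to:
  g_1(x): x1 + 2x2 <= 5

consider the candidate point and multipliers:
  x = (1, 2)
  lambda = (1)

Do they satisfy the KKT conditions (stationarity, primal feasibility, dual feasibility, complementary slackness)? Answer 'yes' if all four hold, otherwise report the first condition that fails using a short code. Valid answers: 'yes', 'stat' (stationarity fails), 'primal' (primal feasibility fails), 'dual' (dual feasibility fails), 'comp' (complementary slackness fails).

Gradient of f: grad f(x) = Q x + c = (2, -5)
Constraint values g_i(x) = a_i^T x - b_i:
  g_1((1, 2)) = 0
Stationarity residual: grad f(x) + sum_i lambda_i a_i = (3, -3)
  -> stationarity FAILS
Primal feasibility (all g_i <= 0): OK
Dual feasibility (all lambda_i >= 0): OK
Complementary slackness (lambda_i * g_i(x) = 0 for all i): OK

Verdict: the first failing condition is stationarity -> stat.

stat


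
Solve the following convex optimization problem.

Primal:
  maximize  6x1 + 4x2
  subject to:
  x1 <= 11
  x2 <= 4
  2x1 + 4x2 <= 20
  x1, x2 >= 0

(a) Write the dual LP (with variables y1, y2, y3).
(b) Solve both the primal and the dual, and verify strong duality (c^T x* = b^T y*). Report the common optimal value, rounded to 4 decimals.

The standard primal-dual pair for 'max c^T x s.t. A x <= b, x >= 0' is:
  Dual:  min b^T y  s.t.  A^T y >= c,  y >= 0.

So the dual LP is:
  minimize  11y1 + 4y2 + 20y3
  subject to:
    y1 + 2y3 >= 6
    y2 + 4y3 >= 4
    y1, y2, y3 >= 0

Solving the primal: x* = (10, 0).
  primal value c^T x* = 60.
Solving the dual: y* = (0, 0, 3).
  dual value b^T y* = 60.
Strong duality: c^T x* = b^T y*. Confirmed.

60


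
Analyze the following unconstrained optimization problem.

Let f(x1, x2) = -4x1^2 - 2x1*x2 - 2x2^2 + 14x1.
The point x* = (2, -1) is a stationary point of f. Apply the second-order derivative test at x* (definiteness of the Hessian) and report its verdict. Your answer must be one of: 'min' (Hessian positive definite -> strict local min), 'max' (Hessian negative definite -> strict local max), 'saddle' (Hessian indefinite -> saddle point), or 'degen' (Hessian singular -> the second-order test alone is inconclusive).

Compute the Hessian H = grad^2 f:
  H = [[-8, -2], [-2, -4]]
Verify stationarity: grad f(x*) = H x* + g = (0, 0).
Eigenvalues of H: -8.8284, -3.1716.
Both eigenvalues < 0, so H is negative definite -> x* is a strict local max.

max


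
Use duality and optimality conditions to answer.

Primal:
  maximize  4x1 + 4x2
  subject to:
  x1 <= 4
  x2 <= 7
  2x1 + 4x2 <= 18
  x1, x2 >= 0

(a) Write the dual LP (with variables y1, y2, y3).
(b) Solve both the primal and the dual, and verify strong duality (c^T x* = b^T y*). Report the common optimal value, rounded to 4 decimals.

The standard primal-dual pair for 'max c^T x s.t. A x <= b, x >= 0' is:
  Dual:  min b^T y  s.t.  A^T y >= c,  y >= 0.

So the dual LP is:
  minimize  4y1 + 7y2 + 18y3
  subject to:
    y1 + 2y3 >= 4
    y2 + 4y3 >= 4
    y1, y2, y3 >= 0

Solving the primal: x* = (4, 2.5).
  primal value c^T x* = 26.
Solving the dual: y* = (2, 0, 1).
  dual value b^T y* = 26.
Strong duality: c^T x* = b^T y*. Confirmed.

26


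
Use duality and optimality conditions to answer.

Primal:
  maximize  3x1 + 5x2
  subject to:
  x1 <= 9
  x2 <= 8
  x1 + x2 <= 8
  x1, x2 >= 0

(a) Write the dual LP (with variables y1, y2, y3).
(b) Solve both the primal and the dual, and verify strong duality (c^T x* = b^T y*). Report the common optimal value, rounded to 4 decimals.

The standard primal-dual pair for 'max c^T x s.t. A x <= b, x >= 0' is:
  Dual:  min b^T y  s.t.  A^T y >= c,  y >= 0.

So the dual LP is:
  minimize  9y1 + 8y2 + 8y3
  subject to:
    y1 + y3 >= 3
    y2 + y3 >= 5
    y1, y2, y3 >= 0

Solving the primal: x* = (0, 8).
  primal value c^T x* = 40.
Solving the dual: y* = (0, 2, 3).
  dual value b^T y* = 40.
Strong duality: c^T x* = b^T y*. Confirmed.

40


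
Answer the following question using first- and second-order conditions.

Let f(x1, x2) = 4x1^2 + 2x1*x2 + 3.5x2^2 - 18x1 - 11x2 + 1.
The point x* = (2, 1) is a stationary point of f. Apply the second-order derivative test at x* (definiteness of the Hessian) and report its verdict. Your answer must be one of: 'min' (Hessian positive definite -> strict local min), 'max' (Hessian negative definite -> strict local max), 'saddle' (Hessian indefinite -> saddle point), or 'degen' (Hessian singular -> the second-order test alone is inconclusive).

Compute the Hessian H = grad^2 f:
  H = [[8, 2], [2, 7]]
Verify stationarity: grad f(x*) = H x* + g = (0, 0).
Eigenvalues of H: 5.4384, 9.5616.
Both eigenvalues > 0, so H is positive definite -> x* is a strict local min.

min


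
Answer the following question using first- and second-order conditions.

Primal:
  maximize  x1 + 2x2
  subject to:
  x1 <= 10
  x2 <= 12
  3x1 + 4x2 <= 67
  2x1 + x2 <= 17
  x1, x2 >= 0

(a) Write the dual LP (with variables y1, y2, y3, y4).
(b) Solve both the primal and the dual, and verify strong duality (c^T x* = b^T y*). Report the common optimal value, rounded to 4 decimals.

The standard primal-dual pair for 'max c^T x s.t. A x <= b, x >= 0' is:
  Dual:  min b^T y  s.t.  A^T y >= c,  y >= 0.

So the dual LP is:
  minimize  10y1 + 12y2 + 67y3 + 17y4
  subject to:
    y1 + 3y3 + 2y4 >= 1
    y2 + 4y3 + y4 >= 2
    y1, y2, y3, y4 >= 0

Solving the primal: x* = (2.5, 12).
  primal value c^T x* = 26.5.
Solving the dual: y* = (0, 1.5, 0, 0.5).
  dual value b^T y* = 26.5.
Strong duality: c^T x* = b^T y*. Confirmed.

26.5


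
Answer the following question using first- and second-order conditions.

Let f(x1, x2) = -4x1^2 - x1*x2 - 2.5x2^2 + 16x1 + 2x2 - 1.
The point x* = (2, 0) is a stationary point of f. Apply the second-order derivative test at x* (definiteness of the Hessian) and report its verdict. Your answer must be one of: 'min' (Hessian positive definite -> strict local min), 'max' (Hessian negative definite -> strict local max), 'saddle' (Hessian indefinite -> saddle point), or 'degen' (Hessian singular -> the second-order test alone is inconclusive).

Compute the Hessian H = grad^2 f:
  H = [[-8, -1], [-1, -5]]
Verify stationarity: grad f(x*) = H x* + g = (0, 0).
Eigenvalues of H: -8.3028, -4.6972.
Both eigenvalues < 0, so H is negative definite -> x* is a strict local max.

max


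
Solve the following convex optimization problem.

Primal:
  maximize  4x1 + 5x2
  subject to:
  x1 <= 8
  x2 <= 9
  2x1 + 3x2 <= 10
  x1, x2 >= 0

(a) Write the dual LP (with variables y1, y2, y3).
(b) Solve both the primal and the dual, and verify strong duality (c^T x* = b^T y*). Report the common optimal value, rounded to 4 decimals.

The standard primal-dual pair for 'max c^T x s.t. A x <= b, x >= 0' is:
  Dual:  min b^T y  s.t.  A^T y >= c,  y >= 0.

So the dual LP is:
  minimize  8y1 + 9y2 + 10y3
  subject to:
    y1 + 2y3 >= 4
    y2 + 3y3 >= 5
    y1, y2, y3 >= 0

Solving the primal: x* = (5, 0).
  primal value c^T x* = 20.
Solving the dual: y* = (0, 0, 2).
  dual value b^T y* = 20.
Strong duality: c^T x* = b^T y*. Confirmed.

20


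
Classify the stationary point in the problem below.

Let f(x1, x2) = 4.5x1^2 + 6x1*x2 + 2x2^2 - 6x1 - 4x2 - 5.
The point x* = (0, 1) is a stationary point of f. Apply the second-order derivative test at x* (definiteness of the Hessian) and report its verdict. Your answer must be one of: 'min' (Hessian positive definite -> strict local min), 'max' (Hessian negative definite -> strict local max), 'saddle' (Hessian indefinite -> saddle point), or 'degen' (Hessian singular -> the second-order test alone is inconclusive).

Compute the Hessian H = grad^2 f:
  H = [[9, 6], [6, 4]]
Verify stationarity: grad f(x*) = H x* + g = (0, 0).
Eigenvalues of H: 0, 13.
H has a zero eigenvalue (singular; positive semidefinite but not definite), so H is neither positive definite, negative definite, nor indefinite. The second-order test alone is inconclusive -> degen.
(Indeed, f is constant along the null direction of H through x*, so x* is not a strict local extremum.)

degen


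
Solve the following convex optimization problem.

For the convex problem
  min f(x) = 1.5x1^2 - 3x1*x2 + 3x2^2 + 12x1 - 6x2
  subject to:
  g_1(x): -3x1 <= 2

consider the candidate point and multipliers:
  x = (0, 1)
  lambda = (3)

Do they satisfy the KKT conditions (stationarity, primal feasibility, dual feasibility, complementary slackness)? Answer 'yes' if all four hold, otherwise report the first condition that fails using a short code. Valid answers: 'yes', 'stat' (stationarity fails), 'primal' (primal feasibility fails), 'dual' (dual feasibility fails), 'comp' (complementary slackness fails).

Gradient of f: grad f(x) = Q x + c = (9, 0)
Constraint values g_i(x) = a_i^T x - b_i:
  g_1((0, 1)) = -2
Stationarity residual: grad f(x) + sum_i lambda_i a_i = (0, 0)
  -> stationarity OK
Primal feasibility (all g_i <= 0): OK
Dual feasibility (all lambda_i >= 0): OK
Complementary slackness (lambda_i * g_i(x) = 0 for all i): FAILS

Verdict: the first failing condition is complementary_slackness -> comp.

comp


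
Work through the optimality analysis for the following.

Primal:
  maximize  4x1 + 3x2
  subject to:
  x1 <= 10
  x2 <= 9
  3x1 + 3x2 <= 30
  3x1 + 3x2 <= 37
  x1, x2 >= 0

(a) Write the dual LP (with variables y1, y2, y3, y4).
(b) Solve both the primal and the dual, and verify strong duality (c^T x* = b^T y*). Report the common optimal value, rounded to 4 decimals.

The standard primal-dual pair for 'max c^T x s.t. A x <= b, x >= 0' is:
  Dual:  min b^T y  s.t.  A^T y >= c,  y >= 0.

So the dual LP is:
  minimize  10y1 + 9y2 + 30y3 + 37y4
  subject to:
    y1 + 3y3 + 3y4 >= 4
    y2 + 3y3 + 3y4 >= 3
    y1, y2, y3, y4 >= 0

Solving the primal: x* = (10, 0).
  primal value c^T x* = 40.
Solving the dual: y* = (1, 0, 1, 0).
  dual value b^T y* = 40.
Strong duality: c^T x* = b^T y*. Confirmed.

40


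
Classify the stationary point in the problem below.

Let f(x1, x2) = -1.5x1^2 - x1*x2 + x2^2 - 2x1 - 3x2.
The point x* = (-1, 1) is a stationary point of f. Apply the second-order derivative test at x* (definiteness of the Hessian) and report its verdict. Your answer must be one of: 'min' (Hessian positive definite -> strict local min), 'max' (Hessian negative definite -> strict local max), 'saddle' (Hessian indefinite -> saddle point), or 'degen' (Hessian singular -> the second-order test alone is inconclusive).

Compute the Hessian H = grad^2 f:
  H = [[-3, -1], [-1, 2]]
Verify stationarity: grad f(x*) = H x* + g = (0, 0).
Eigenvalues of H: -3.1926, 2.1926.
Eigenvalues have mixed signs, so H is indefinite -> x* is a saddle point.

saddle


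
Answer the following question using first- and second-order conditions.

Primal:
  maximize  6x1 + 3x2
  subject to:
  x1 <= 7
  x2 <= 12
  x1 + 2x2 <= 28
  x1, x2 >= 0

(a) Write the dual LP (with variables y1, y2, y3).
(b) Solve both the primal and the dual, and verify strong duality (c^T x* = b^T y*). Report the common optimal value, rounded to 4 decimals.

The standard primal-dual pair for 'max c^T x s.t. A x <= b, x >= 0' is:
  Dual:  min b^T y  s.t.  A^T y >= c,  y >= 0.

So the dual LP is:
  minimize  7y1 + 12y2 + 28y3
  subject to:
    y1 + y3 >= 6
    y2 + 2y3 >= 3
    y1, y2, y3 >= 0

Solving the primal: x* = (7, 10.5).
  primal value c^T x* = 73.5.
Solving the dual: y* = (4.5, 0, 1.5).
  dual value b^T y* = 73.5.
Strong duality: c^T x* = b^T y*. Confirmed.

73.5


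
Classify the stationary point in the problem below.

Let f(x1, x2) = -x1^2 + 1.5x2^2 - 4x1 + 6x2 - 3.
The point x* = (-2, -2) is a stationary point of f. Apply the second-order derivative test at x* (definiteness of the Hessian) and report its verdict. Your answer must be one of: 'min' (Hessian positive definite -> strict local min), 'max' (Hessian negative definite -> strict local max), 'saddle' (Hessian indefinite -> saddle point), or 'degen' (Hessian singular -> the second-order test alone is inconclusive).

Compute the Hessian H = grad^2 f:
  H = [[-2, 0], [0, 3]]
Verify stationarity: grad f(x*) = H x* + g = (0, 0).
Eigenvalues of H: -2, 3.
Eigenvalues have mixed signs, so H is indefinite -> x* is a saddle point.

saddle


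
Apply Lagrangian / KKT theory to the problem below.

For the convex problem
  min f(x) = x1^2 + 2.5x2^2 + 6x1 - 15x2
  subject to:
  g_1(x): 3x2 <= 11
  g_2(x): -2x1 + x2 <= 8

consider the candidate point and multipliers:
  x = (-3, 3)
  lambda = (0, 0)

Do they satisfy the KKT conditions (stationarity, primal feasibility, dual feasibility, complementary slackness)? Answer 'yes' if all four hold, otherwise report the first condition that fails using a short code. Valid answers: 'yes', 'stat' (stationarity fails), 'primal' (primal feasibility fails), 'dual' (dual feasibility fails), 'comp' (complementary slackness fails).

Gradient of f: grad f(x) = Q x + c = (0, 0)
Constraint values g_i(x) = a_i^T x - b_i:
  g_1((-3, 3)) = -2
  g_2((-3, 3)) = 1
Stationarity residual: grad f(x) + sum_i lambda_i a_i = (0, 0)
  -> stationarity OK
Primal feasibility (all g_i <= 0): FAILS
Dual feasibility (all lambda_i >= 0): OK
Complementary slackness (lambda_i * g_i(x) = 0 for all i): OK

Verdict: the first failing condition is primal_feasibility -> primal.

primal


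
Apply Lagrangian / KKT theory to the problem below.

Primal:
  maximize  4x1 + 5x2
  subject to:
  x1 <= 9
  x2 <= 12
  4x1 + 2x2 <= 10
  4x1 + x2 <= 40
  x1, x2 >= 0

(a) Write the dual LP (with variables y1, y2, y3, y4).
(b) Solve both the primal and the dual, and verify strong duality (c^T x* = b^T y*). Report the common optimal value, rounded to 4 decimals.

The standard primal-dual pair for 'max c^T x s.t. A x <= b, x >= 0' is:
  Dual:  min b^T y  s.t.  A^T y >= c,  y >= 0.

So the dual LP is:
  minimize  9y1 + 12y2 + 10y3 + 40y4
  subject to:
    y1 + 4y3 + 4y4 >= 4
    y2 + 2y3 + y4 >= 5
    y1, y2, y3, y4 >= 0

Solving the primal: x* = (0, 5).
  primal value c^T x* = 25.
Solving the dual: y* = (0, 0, 2.5, 0).
  dual value b^T y* = 25.
Strong duality: c^T x* = b^T y*. Confirmed.

25


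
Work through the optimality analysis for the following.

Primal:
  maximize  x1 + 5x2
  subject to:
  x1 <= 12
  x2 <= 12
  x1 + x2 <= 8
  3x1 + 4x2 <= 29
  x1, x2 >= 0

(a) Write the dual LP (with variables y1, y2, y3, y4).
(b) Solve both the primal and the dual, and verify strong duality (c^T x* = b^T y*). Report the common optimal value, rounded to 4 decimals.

The standard primal-dual pair for 'max c^T x s.t. A x <= b, x >= 0' is:
  Dual:  min b^T y  s.t.  A^T y >= c,  y >= 0.

So the dual LP is:
  minimize  12y1 + 12y2 + 8y3 + 29y4
  subject to:
    y1 + y3 + 3y4 >= 1
    y2 + y3 + 4y4 >= 5
    y1, y2, y3, y4 >= 0

Solving the primal: x* = (0, 7.25).
  primal value c^T x* = 36.25.
Solving the dual: y* = (0, 0, 0, 1.25).
  dual value b^T y* = 36.25.
Strong duality: c^T x* = b^T y*. Confirmed.

36.25


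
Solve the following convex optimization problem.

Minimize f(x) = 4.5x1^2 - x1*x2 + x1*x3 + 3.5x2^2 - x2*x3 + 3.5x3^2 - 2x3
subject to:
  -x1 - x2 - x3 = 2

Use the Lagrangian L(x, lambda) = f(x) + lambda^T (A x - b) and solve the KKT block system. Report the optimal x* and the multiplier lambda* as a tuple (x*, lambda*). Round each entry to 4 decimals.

Form the Lagrangian:
  L(x, lambda) = (1/2) x^T Q x + c^T x + lambda^T (A x - b)
Stationarity (grad_x L = 0): Q x + c + A^T lambda = 0.
Primal feasibility: A x = b.

This gives the KKT block system:
  [ Q   A^T ] [ x     ]   [-c ]
  [ A    0  ] [ lambda ] = [ b ]

Solving the linear system:
  x*      = (-0.617, -0.8936, -0.4894)
  lambda* = (-5.1489)
  f(x*)   = 5.6383

x* = (-0.617, -0.8936, -0.4894), lambda* = (-5.1489)


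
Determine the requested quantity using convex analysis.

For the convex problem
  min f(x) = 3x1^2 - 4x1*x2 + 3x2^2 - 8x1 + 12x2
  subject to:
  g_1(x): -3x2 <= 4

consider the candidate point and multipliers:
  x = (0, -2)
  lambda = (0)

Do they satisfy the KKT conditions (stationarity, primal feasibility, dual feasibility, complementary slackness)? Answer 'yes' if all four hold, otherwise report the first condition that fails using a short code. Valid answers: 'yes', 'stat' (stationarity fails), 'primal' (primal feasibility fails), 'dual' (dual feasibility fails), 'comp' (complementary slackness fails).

Gradient of f: grad f(x) = Q x + c = (0, 0)
Constraint values g_i(x) = a_i^T x - b_i:
  g_1((0, -2)) = 2
Stationarity residual: grad f(x) + sum_i lambda_i a_i = (0, 0)
  -> stationarity OK
Primal feasibility (all g_i <= 0): FAILS
Dual feasibility (all lambda_i >= 0): OK
Complementary slackness (lambda_i * g_i(x) = 0 for all i): OK

Verdict: the first failing condition is primal_feasibility -> primal.

primal


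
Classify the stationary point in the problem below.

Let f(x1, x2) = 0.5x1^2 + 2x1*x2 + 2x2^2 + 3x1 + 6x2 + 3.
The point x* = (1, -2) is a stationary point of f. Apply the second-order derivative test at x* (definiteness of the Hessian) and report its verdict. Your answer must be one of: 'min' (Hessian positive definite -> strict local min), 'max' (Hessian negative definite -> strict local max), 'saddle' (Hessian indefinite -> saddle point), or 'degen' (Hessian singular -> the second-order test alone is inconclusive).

Compute the Hessian H = grad^2 f:
  H = [[1, 2], [2, 4]]
Verify stationarity: grad f(x*) = H x* + g = (0, 0).
Eigenvalues of H: 0, 5.
H has a zero eigenvalue (singular; positive semidefinite but not definite), so H is neither positive definite, negative definite, nor indefinite. The second-order test alone is inconclusive -> degen.
(Indeed, f is constant along the null direction of H through x*, so x* is not a strict local extremum.)

degen


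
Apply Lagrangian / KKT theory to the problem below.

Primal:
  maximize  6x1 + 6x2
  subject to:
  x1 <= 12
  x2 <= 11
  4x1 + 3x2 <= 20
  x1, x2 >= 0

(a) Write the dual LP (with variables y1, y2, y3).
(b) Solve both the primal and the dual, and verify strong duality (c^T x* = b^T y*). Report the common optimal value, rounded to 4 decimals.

The standard primal-dual pair for 'max c^T x s.t. A x <= b, x >= 0' is:
  Dual:  min b^T y  s.t.  A^T y >= c,  y >= 0.

So the dual LP is:
  minimize  12y1 + 11y2 + 20y3
  subject to:
    y1 + 4y3 >= 6
    y2 + 3y3 >= 6
    y1, y2, y3 >= 0

Solving the primal: x* = (0, 6.6667).
  primal value c^T x* = 40.
Solving the dual: y* = (0, 0, 2).
  dual value b^T y* = 40.
Strong duality: c^T x* = b^T y*. Confirmed.

40


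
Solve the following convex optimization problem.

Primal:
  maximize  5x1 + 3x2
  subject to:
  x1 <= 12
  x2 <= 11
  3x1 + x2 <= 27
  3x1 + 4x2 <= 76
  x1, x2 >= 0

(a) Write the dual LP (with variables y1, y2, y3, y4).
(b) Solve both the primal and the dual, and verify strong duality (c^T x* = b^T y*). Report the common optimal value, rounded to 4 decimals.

The standard primal-dual pair for 'max c^T x s.t. A x <= b, x >= 0' is:
  Dual:  min b^T y  s.t.  A^T y >= c,  y >= 0.

So the dual LP is:
  minimize  12y1 + 11y2 + 27y3 + 76y4
  subject to:
    y1 + 3y3 + 3y4 >= 5
    y2 + y3 + 4y4 >= 3
    y1, y2, y3, y4 >= 0

Solving the primal: x* = (5.3333, 11).
  primal value c^T x* = 59.6667.
Solving the dual: y* = (0, 1.3333, 1.6667, 0).
  dual value b^T y* = 59.6667.
Strong duality: c^T x* = b^T y*. Confirmed.

59.6667


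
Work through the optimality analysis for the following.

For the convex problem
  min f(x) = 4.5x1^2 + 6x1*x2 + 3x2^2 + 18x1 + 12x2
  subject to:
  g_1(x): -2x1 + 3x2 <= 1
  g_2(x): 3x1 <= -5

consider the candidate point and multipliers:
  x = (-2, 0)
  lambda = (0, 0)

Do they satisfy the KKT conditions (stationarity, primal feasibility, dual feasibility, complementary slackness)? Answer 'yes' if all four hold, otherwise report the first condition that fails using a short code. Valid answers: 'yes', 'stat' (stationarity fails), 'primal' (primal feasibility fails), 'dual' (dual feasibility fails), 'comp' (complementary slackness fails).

Gradient of f: grad f(x) = Q x + c = (0, 0)
Constraint values g_i(x) = a_i^T x - b_i:
  g_1((-2, 0)) = 3
  g_2((-2, 0)) = -1
Stationarity residual: grad f(x) + sum_i lambda_i a_i = (0, 0)
  -> stationarity OK
Primal feasibility (all g_i <= 0): FAILS
Dual feasibility (all lambda_i >= 0): OK
Complementary slackness (lambda_i * g_i(x) = 0 for all i): OK

Verdict: the first failing condition is primal_feasibility -> primal.

primal


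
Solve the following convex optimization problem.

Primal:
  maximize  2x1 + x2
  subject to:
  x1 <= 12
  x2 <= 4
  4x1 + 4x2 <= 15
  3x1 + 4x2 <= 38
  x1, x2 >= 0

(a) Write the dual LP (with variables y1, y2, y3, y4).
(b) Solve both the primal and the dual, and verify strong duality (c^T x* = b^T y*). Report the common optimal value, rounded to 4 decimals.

The standard primal-dual pair for 'max c^T x s.t. A x <= b, x >= 0' is:
  Dual:  min b^T y  s.t.  A^T y >= c,  y >= 0.

So the dual LP is:
  minimize  12y1 + 4y2 + 15y3 + 38y4
  subject to:
    y1 + 4y3 + 3y4 >= 2
    y2 + 4y3 + 4y4 >= 1
    y1, y2, y3, y4 >= 0

Solving the primal: x* = (3.75, 0).
  primal value c^T x* = 7.5.
Solving the dual: y* = (0, 0, 0.5, 0).
  dual value b^T y* = 7.5.
Strong duality: c^T x* = b^T y*. Confirmed.

7.5


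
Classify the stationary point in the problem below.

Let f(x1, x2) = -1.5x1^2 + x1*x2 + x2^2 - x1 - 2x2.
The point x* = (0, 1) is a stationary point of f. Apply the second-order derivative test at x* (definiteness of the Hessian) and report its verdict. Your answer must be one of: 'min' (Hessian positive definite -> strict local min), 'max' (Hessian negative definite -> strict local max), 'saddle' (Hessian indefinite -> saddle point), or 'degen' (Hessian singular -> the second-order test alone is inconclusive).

Compute the Hessian H = grad^2 f:
  H = [[-3, 1], [1, 2]]
Verify stationarity: grad f(x*) = H x* + g = (0, 0).
Eigenvalues of H: -3.1926, 2.1926.
Eigenvalues have mixed signs, so H is indefinite -> x* is a saddle point.

saddle


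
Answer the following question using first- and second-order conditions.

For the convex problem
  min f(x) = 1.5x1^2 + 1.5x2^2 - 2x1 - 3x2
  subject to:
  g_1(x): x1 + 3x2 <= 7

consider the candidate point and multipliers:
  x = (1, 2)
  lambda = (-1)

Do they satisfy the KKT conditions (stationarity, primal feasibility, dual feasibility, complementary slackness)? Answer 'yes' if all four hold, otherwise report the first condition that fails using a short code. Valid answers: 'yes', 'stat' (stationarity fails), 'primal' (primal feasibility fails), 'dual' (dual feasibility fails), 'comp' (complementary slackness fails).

Gradient of f: grad f(x) = Q x + c = (1, 3)
Constraint values g_i(x) = a_i^T x - b_i:
  g_1((1, 2)) = 0
Stationarity residual: grad f(x) + sum_i lambda_i a_i = (0, 0)
  -> stationarity OK
Primal feasibility (all g_i <= 0): OK
Dual feasibility (all lambda_i >= 0): FAILS
Complementary slackness (lambda_i * g_i(x) = 0 for all i): OK

Verdict: the first failing condition is dual_feasibility -> dual.

dual


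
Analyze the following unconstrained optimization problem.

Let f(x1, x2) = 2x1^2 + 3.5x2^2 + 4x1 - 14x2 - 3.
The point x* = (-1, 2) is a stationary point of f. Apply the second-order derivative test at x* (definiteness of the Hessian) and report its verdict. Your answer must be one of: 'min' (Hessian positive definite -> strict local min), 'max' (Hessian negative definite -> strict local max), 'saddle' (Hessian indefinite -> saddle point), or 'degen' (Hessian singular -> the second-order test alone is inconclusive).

Compute the Hessian H = grad^2 f:
  H = [[4, 0], [0, 7]]
Verify stationarity: grad f(x*) = H x* + g = (0, 0).
Eigenvalues of H: 4, 7.
Both eigenvalues > 0, so H is positive definite -> x* is a strict local min.

min


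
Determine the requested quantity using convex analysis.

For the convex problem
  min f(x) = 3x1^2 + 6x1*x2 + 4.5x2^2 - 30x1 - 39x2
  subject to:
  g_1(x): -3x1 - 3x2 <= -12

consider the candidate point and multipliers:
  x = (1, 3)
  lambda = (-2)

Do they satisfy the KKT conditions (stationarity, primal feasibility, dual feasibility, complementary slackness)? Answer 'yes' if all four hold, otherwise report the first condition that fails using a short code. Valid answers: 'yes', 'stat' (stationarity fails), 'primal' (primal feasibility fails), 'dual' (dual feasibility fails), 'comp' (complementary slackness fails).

Gradient of f: grad f(x) = Q x + c = (-6, -6)
Constraint values g_i(x) = a_i^T x - b_i:
  g_1((1, 3)) = 0
Stationarity residual: grad f(x) + sum_i lambda_i a_i = (0, 0)
  -> stationarity OK
Primal feasibility (all g_i <= 0): OK
Dual feasibility (all lambda_i >= 0): FAILS
Complementary slackness (lambda_i * g_i(x) = 0 for all i): OK

Verdict: the first failing condition is dual_feasibility -> dual.

dual


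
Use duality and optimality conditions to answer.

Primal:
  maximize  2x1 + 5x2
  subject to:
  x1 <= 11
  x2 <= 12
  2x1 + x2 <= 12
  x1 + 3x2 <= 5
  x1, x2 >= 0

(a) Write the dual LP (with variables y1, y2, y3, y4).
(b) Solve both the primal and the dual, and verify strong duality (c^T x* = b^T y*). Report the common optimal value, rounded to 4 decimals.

The standard primal-dual pair for 'max c^T x s.t. A x <= b, x >= 0' is:
  Dual:  min b^T y  s.t.  A^T y >= c,  y >= 0.

So the dual LP is:
  minimize  11y1 + 12y2 + 12y3 + 5y4
  subject to:
    y1 + 2y3 + y4 >= 2
    y2 + y3 + 3y4 >= 5
    y1, y2, y3, y4 >= 0

Solving the primal: x* = (5, 0).
  primal value c^T x* = 10.
Solving the dual: y* = (0, 0, 0, 2).
  dual value b^T y* = 10.
Strong duality: c^T x* = b^T y*. Confirmed.

10


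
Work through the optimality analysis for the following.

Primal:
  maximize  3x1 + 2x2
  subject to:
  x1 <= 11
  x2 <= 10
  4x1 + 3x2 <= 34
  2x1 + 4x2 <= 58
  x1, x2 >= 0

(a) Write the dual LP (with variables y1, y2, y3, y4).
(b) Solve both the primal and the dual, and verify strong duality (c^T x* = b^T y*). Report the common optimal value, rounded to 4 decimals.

The standard primal-dual pair for 'max c^T x s.t. A x <= b, x >= 0' is:
  Dual:  min b^T y  s.t.  A^T y >= c,  y >= 0.

So the dual LP is:
  minimize  11y1 + 10y2 + 34y3 + 58y4
  subject to:
    y1 + 4y3 + 2y4 >= 3
    y2 + 3y3 + 4y4 >= 2
    y1, y2, y3, y4 >= 0

Solving the primal: x* = (8.5, 0).
  primal value c^T x* = 25.5.
Solving the dual: y* = (0, 0, 0.75, 0).
  dual value b^T y* = 25.5.
Strong duality: c^T x* = b^T y*. Confirmed.

25.5


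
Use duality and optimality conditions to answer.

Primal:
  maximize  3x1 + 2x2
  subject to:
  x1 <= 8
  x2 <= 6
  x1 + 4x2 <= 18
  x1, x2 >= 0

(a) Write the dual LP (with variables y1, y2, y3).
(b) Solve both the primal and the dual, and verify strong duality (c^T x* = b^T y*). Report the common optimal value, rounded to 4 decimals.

The standard primal-dual pair for 'max c^T x s.t. A x <= b, x >= 0' is:
  Dual:  min b^T y  s.t.  A^T y >= c,  y >= 0.

So the dual LP is:
  minimize  8y1 + 6y2 + 18y3
  subject to:
    y1 + y3 >= 3
    y2 + 4y3 >= 2
    y1, y2, y3 >= 0

Solving the primal: x* = (8, 2.5).
  primal value c^T x* = 29.
Solving the dual: y* = (2.5, 0, 0.5).
  dual value b^T y* = 29.
Strong duality: c^T x* = b^T y*. Confirmed.

29


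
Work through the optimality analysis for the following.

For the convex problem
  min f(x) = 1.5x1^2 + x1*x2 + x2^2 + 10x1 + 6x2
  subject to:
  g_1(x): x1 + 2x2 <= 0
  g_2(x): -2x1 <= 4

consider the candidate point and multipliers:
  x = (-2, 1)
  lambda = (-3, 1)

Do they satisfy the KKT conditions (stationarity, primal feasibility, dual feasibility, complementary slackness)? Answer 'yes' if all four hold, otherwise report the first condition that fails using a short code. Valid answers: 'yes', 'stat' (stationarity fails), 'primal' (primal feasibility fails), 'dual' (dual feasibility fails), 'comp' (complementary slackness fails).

Gradient of f: grad f(x) = Q x + c = (5, 6)
Constraint values g_i(x) = a_i^T x - b_i:
  g_1((-2, 1)) = 0
  g_2((-2, 1)) = 0
Stationarity residual: grad f(x) + sum_i lambda_i a_i = (0, 0)
  -> stationarity OK
Primal feasibility (all g_i <= 0): OK
Dual feasibility (all lambda_i >= 0): FAILS
Complementary slackness (lambda_i * g_i(x) = 0 for all i): OK

Verdict: the first failing condition is dual_feasibility -> dual.

dual


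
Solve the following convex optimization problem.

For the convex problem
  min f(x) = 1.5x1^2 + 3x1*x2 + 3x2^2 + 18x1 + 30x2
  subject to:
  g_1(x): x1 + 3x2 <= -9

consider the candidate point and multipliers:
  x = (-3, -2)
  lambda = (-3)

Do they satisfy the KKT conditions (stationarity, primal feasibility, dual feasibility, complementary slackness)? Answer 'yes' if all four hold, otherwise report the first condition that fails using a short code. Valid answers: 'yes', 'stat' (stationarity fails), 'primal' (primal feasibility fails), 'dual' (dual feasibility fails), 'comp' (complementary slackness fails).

Gradient of f: grad f(x) = Q x + c = (3, 9)
Constraint values g_i(x) = a_i^T x - b_i:
  g_1((-3, -2)) = 0
Stationarity residual: grad f(x) + sum_i lambda_i a_i = (0, 0)
  -> stationarity OK
Primal feasibility (all g_i <= 0): OK
Dual feasibility (all lambda_i >= 0): FAILS
Complementary slackness (lambda_i * g_i(x) = 0 for all i): OK

Verdict: the first failing condition is dual_feasibility -> dual.

dual


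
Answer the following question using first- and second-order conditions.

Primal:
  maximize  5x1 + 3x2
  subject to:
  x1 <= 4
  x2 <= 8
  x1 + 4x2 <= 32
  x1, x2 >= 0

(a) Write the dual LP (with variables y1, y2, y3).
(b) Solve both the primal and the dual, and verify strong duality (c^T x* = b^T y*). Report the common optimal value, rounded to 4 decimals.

The standard primal-dual pair for 'max c^T x s.t. A x <= b, x >= 0' is:
  Dual:  min b^T y  s.t.  A^T y >= c,  y >= 0.

So the dual LP is:
  minimize  4y1 + 8y2 + 32y3
  subject to:
    y1 + y3 >= 5
    y2 + 4y3 >= 3
    y1, y2, y3 >= 0

Solving the primal: x* = (4, 7).
  primal value c^T x* = 41.
Solving the dual: y* = (4.25, 0, 0.75).
  dual value b^T y* = 41.
Strong duality: c^T x* = b^T y*. Confirmed.

41


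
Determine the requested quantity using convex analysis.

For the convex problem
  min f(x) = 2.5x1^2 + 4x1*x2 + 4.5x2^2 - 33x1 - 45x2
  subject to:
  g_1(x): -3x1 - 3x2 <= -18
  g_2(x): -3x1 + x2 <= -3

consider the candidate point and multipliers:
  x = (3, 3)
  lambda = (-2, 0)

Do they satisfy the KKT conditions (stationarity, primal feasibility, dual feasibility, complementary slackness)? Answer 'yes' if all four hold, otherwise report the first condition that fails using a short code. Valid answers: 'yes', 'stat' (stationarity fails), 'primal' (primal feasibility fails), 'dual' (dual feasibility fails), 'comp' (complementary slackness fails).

Gradient of f: grad f(x) = Q x + c = (-6, -6)
Constraint values g_i(x) = a_i^T x - b_i:
  g_1((3, 3)) = 0
  g_2((3, 3)) = -3
Stationarity residual: grad f(x) + sum_i lambda_i a_i = (0, 0)
  -> stationarity OK
Primal feasibility (all g_i <= 0): OK
Dual feasibility (all lambda_i >= 0): FAILS
Complementary slackness (lambda_i * g_i(x) = 0 for all i): OK

Verdict: the first failing condition is dual_feasibility -> dual.

dual


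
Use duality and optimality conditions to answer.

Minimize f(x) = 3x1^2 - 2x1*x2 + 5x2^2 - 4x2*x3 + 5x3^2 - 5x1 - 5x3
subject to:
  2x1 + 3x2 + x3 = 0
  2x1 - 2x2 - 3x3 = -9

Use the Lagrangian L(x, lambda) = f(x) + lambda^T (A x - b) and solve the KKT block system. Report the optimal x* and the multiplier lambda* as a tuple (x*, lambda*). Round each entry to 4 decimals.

Form the Lagrangian:
  L(x, lambda) = (1/2) x^T Q x + c^T x + lambda^T (A x - b)
Stationarity (grad_x L = 0): Q x + c + A^T lambda = 0.
Primal feasibility: A x = b.

This gives the KKT block system:
  [ Q   A^T ] [ x     ]   [-c ]
  [ A    0  ] [ lambda ] = [ b ]

Solving the linear system:
  x*      = (-1.4921, 0.4196, 1.7255)
  lambda* = (2.9028, 4.4932)
  f(x*)   = 19.636

x* = (-1.4921, 0.4196, 1.7255), lambda* = (2.9028, 4.4932)


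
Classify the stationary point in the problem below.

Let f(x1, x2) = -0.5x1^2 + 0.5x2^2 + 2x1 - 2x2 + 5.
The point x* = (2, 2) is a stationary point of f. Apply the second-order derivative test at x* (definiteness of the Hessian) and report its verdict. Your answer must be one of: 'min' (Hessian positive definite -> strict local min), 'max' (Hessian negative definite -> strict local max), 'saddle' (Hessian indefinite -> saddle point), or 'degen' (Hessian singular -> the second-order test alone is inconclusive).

Compute the Hessian H = grad^2 f:
  H = [[-1, 0], [0, 1]]
Verify stationarity: grad f(x*) = H x* + g = (0, 0).
Eigenvalues of H: -1, 1.
Eigenvalues have mixed signs, so H is indefinite -> x* is a saddle point.

saddle


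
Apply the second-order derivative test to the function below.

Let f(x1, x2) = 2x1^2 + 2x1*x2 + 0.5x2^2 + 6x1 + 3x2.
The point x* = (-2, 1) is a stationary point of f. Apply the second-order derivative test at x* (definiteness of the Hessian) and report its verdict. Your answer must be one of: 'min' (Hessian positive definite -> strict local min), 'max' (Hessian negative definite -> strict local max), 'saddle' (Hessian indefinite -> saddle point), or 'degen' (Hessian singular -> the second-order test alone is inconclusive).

Compute the Hessian H = grad^2 f:
  H = [[4, 2], [2, 1]]
Verify stationarity: grad f(x*) = H x* + g = (0, 0).
Eigenvalues of H: 0, 5.
H has a zero eigenvalue (singular; positive semidefinite but not definite), so H is neither positive definite, negative definite, nor indefinite. The second-order test alone is inconclusive -> degen.
(Indeed, f is constant along the null direction of H through x*, so x* is not a strict local extremum.)

degen


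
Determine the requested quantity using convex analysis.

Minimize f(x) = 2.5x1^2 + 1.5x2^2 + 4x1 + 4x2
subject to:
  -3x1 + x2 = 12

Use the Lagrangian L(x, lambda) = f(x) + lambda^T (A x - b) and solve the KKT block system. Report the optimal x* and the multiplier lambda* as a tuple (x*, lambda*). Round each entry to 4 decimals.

Form the Lagrangian:
  L(x, lambda) = (1/2) x^T Q x + c^T x + lambda^T (A x - b)
Stationarity (grad_x L = 0): Q x + c + A^T lambda = 0.
Primal feasibility: A x = b.

This gives the KKT block system:
  [ Q   A^T ] [ x     ]   [-c ]
  [ A    0  ] [ lambda ] = [ b ]

Solving the linear system:
  x*      = (-3.875, 0.375)
  lambda* = (-5.125)
  f(x*)   = 23.75

x* = (-3.875, 0.375), lambda* = (-5.125)


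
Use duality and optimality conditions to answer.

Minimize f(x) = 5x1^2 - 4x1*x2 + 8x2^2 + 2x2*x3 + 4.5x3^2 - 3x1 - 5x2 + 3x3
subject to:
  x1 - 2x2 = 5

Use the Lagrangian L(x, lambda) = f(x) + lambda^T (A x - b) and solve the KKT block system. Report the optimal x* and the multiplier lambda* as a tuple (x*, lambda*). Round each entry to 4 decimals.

Form the Lagrangian:
  L(x, lambda) = (1/2) x^T Q x + c^T x + lambda^T (A x - b)
Stationarity (grad_x L = 0): Q x + c + A^T lambda = 0.
Primal feasibility: A x = b.

This gives the KKT block system:
  [ Q   A^T ] [ x     ]   [-c ]
  [ A    0  ] [ lambda ] = [ b ]

Solving the linear system:
  x*      = (1.5449, -1.7275, 0.0506)
  lambda* = (-19.3596)
  f(x*)   = 50.4761

x* = (1.5449, -1.7275, 0.0506), lambda* = (-19.3596)


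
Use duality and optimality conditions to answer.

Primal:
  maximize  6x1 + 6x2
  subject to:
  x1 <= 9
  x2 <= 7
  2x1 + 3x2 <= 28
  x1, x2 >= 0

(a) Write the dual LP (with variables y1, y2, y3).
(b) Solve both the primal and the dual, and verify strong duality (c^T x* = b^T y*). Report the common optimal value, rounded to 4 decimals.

The standard primal-dual pair for 'max c^T x s.t. A x <= b, x >= 0' is:
  Dual:  min b^T y  s.t.  A^T y >= c,  y >= 0.

So the dual LP is:
  minimize  9y1 + 7y2 + 28y3
  subject to:
    y1 + 2y3 >= 6
    y2 + 3y3 >= 6
    y1, y2, y3 >= 0

Solving the primal: x* = (9, 3.3333).
  primal value c^T x* = 74.
Solving the dual: y* = (2, 0, 2).
  dual value b^T y* = 74.
Strong duality: c^T x* = b^T y*. Confirmed.

74


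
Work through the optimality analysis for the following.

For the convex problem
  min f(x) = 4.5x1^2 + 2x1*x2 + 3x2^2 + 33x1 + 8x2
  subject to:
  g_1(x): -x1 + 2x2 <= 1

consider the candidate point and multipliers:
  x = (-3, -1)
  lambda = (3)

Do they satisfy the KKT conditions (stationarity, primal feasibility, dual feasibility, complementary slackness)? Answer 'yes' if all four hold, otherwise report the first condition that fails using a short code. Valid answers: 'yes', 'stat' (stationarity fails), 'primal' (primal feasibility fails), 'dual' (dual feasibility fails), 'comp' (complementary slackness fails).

Gradient of f: grad f(x) = Q x + c = (4, -4)
Constraint values g_i(x) = a_i^T x - b_i:
  g_1((-3, -1)) = 0
Stationarity residual: grad f(x) + sum_i lambda_i a_i = (1, 2)
  -> stationarity FAILS
Primal feasibility (all g_i <= 0): OK
Dual feasibility (all lambda_i >= 0): OK
Complementary slackness (lambda_i * g_i(x) = 0 for all i): OK

Verdict: the first failing condition is stationarity -> stat.

stat


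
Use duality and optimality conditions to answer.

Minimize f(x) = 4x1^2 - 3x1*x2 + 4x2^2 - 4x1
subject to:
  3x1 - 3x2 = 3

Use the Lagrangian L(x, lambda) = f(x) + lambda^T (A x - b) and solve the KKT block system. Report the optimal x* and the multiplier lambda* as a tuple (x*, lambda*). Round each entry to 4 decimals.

Form the Lagrangian:
  L(x, lambda) = (1/2) x^T Q x + c^T x + lambda^T (A x - b)
Stationarity (grad_x L = 0): Q x + c + A^T lambda = 0.
Primal feasibility: A x = b.

This gives the KKT block system:
  [ Q   A^T ] [ x     ]   [-c ]
  [ A    0  ] [ lambda ] = [ b ]

Solving the linear system:
  x*      = (0.9, -0.1)
  lambda* = (-1.1667)
  f(x*)   = -0.05

x* = (0.9, -0.1), lambda* = (-1.1667)


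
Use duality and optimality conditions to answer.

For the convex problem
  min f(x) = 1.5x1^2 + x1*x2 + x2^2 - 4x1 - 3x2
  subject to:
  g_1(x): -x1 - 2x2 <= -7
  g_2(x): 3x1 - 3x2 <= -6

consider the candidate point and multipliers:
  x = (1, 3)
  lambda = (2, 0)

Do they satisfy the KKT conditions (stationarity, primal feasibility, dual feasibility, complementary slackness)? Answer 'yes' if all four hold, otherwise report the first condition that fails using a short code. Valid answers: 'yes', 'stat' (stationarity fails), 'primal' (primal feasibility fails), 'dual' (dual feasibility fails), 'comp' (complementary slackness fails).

Gradient of f: grad f(x) = Q x + c = (2, 4)
Constraint values g_i(x) = a_i^T x - b_i:
  g_1((1, 3)) = 0
  g_2((1, 3)) = 0
Stationarity residual: grad f(x) + sum_i lambda_i a_i = (0, 0)
  -> stationarity OK
Primal feasibility (all g_i <= 0): OK
Dual feasibility (all lambda_i >= 0): OK
Complementary slackness (lambda_i * g_i(x) = 0 for all i): OK

Verdict: yes, KKT holds.

yes


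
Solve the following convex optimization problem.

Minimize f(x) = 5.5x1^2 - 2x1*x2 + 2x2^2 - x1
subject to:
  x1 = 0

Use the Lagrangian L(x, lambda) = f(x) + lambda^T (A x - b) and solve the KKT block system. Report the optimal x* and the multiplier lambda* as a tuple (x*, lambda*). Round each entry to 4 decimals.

Form the Lagrangian:
  L(x, lambda) = (1/2) x^T Q x + c^T x + lambda^T (A x - b)
Stationarity (grad_x L = 0): Q x + c + A^T lambda = 0.
Primal feasibility: A x = b.

This gives the KKT block system:
  [ Q   A^T ] [ x     ]   [-c ]
  [ A    0  ] [ lambda ] = [ b ]

Solving the linear system:
  x*      = (0, 0)
  lambda* = (1)
  f(x*)   = 0

x* = (0, 0), lambda* = (1)


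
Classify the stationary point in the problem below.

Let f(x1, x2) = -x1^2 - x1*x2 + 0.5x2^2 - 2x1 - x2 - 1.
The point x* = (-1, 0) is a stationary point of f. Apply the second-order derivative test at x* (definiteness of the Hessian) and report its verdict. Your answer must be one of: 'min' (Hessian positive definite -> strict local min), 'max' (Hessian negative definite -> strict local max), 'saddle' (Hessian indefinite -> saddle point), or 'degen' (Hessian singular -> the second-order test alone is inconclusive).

Compute the Hessian H = grad^2 f:
  H = [[-2, -1], [-1, 1]]
Verify stationarity: grad f(x*) = H x* + g = (0, 0).
Eigenvalues of H: -2.3028, 1.3028.
Eigenvalues have mixed signs, so H is indefinite -> x* is a saddle point.

saddle


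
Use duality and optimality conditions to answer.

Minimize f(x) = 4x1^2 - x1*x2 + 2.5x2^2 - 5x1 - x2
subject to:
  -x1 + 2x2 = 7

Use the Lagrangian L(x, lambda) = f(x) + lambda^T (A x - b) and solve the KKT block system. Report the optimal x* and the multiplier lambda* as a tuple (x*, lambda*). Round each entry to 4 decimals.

Form the Lagrangian:
  L(x, lambda) = (1/2) x^T Q x + c^T x + lambda^T (A x - b)
Stationarity (grad_x L = 0): Q x + c + A^T lambda = 0.
Primal feasibility: A x = b.

This gives the KKT block system:
  [ Q   A^T ] [ x     ]   [-c ]
  [ A    0  ] [ lambda ] = [ b ]

Solving the linear system:
  x*      = (0.0303, 3.5152)
  lambda* = (-8.2727)
  f(x*)   = 27.1212

x* = (0.0303, 3.5152), lambda* = (-8.2727)
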